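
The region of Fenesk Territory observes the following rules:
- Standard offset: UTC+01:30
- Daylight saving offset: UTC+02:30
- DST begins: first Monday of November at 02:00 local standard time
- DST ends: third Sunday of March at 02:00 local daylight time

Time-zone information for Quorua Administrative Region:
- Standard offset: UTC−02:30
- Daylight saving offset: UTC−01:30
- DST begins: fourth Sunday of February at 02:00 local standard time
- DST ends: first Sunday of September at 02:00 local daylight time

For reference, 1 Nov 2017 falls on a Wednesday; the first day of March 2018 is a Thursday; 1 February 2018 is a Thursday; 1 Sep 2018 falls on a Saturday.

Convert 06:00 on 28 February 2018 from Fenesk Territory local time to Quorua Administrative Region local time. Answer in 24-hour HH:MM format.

1 November 2017 is a Wednesday, so the first Monday is November 6.
1 March 2018 is a Thursday, so the first Sunday is March 4 and the third is March 18.
28 February 2018 lies within the daylight-saving period (6 November 2017 – 18 March 2018), so Fenesk Territory is on daylight time, UTC+02:30.
06:00 Fenesk Territory − 2h30m = 03:30 UTC.
1 February 2018 is a Thursday, so the first Sunday is February 4 and the fourth is February 25.
1 September 2018 is a Saturday, so the first Sunday is September 2.
At the standard offset (UTC−02:30), 03:30 UTC − 2h30m = 01:00 Quorua Administrative Region standard time.
Daylight saving runs 25 February – 2 September; the standard-time date in Quorua Administrative Region, 28 February 2018, is inside that window, so Quorua Administrative Region is at UTC−01:30.
03:30 UTC − 1h30m = 02:00 Quorua Administrative Region.

02:00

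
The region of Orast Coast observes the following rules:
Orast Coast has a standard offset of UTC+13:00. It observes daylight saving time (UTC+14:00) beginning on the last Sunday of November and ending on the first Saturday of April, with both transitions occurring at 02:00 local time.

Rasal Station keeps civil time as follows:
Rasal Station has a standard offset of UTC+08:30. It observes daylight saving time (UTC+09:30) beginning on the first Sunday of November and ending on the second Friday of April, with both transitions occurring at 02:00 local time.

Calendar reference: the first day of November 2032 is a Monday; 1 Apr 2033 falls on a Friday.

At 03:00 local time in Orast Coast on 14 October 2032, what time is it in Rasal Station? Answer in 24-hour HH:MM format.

22:30

1 November 2032 is a Monday, so Sundays fall on 7, 14, 21, 28; the last is November 28.
1 April 2033 is a Friday, so the first Saturday is April 2.
14 October 2032 does not fall between 28 November 2032 and 2 April 2033, so daylight saving is not in effect and Orast Coast is at UTC+13:00.
03:00 Orast Coast − 13h = 14:00 UTC (rolling into the previous day, 13 October 2032).
1 November 2032 is a Monday, so the first Sunday is November 7.
1 April 2033 is a Friday, so the first Friday is April 1 and the second is April 8.
At the standard offset (UTC+08:30), 14:00 UTC + 8h30m = 22:30 Rasal Station standard time.
The standard-time date in Rasal Station, 13 October 2032, is outside the daylight-saving period (7 November 2032 – 8 April 2033), so Rasal Station is on standard time, UTC+08:30.
14:00 UTC + 8h30m = 22:30 Rasal Station.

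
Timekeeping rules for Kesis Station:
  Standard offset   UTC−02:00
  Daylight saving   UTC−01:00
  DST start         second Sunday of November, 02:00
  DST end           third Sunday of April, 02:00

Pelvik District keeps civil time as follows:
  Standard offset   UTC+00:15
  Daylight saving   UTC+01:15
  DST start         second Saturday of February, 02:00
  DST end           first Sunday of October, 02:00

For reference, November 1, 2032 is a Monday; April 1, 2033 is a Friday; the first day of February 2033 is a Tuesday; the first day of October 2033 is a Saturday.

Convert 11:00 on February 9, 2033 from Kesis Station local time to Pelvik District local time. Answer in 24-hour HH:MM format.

12:15

1 November 2032 is a Monday, so the first Sunday is November 7 and the second is November 14.
1 April 2033 is a Friday, so the first Sunday is April 3 and the third is April 17.
February 9, 2033 lies within the daylight-saving period (14 November 2032 – 17 April 2033), so Kesis Station is on daylight time, UTC−01:00.
11:00 Kesis Station + 1h = 12:00 UTC.
1 February 2033 is a Tuesday, so the first Saturday is February 5 and the second is February 12.
1 October 2033 is a Saturday, so the first Sunday is October 2.
At the standard offset (UTC+00:15), 12:00 UTC + 0h15m = 12:15 Pelvik District standard time.
The standard-time date in Pelvik District, February 9, 2033, is outside the daylight-saving period (12 February – 2 October), so Pelvik District is on standard time, UTC+00:15.
12:00 UTC + 0h15m = 12:15 Pelvik District.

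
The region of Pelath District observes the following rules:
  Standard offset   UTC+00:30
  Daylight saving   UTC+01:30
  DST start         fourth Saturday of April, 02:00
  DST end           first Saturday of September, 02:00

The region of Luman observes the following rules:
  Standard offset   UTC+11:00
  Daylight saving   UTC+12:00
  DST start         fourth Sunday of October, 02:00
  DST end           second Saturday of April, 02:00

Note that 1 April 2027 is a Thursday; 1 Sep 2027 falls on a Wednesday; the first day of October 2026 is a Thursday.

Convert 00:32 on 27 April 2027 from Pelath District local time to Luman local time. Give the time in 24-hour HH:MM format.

1 April 2027 is a Thursday, so the first Saturday is April 3 and the fourth is April 24.
1 September 2027 is a Wednesday, so the first Saturday is September 4.
Daylight saving runs 24 April – 4 September; 27 April 2027 is inside that window, so Pelath District is at UTC+01:30.
00:32 Pelath District − 1h30m = 23:02 UTC (rolling into the previous day, 26 April 2027).
1 October 2026 is a Thursday, so the first Sunday is October 4 and the fourth is October 25.
1 April 2027 is a Thursday, so the first Saturday is April 3 and the second is April 10.
At the standard offset (UTC+11:00), 23:02 UTC + 11h = 10:02 Luman standard time (rolling into the next day, 27 April 2027).
The standard-time date in Luman, 27 April 2027, does not fall between 25 October 2026 and 10 April 2027, so daylight saving is not in effect and Luman is at UTC+11:00.
23:02 UTC + 11h = 10:02 Luman (rolling into the next day, 27 April 2027).

10:02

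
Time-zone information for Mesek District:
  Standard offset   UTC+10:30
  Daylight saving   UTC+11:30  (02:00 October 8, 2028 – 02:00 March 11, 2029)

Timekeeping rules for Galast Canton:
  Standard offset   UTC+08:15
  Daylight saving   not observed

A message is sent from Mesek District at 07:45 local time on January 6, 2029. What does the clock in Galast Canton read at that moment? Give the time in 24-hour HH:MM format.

January 6, 2029 lies within the daylight-saving period (8 October 2028 – 11 March 2029), so Mesek District is on daylight time, UTC+11:30.
07:45 Mesek District − 11h30m = 20:15 UTC (rolling into the previous day, 5 January 2029).
Galast Canton has no daylight saving, so its offset is UTC+08:15 year-round.
20:15 UTC + 8h15m = 04:30 Galast Canton (rolling into the next day, 6 January 2029).

04:30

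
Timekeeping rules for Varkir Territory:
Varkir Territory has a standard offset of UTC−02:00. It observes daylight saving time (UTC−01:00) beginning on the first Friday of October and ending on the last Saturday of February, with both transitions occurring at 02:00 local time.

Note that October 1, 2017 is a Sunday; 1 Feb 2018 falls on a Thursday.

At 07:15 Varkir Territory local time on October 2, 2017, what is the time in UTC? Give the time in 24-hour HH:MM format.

1 October 2017 is a Sunday, so the first Friday is October 6.
1 February 2018 is a Thursday, so Saturdays fall on 3, 10, 17, 24; the last is February 24.
Daylight saving runs 6 October 2017 – 24 February 2018; October 2, 2017 is outside that window, so Varkir Territory is on standard time at UTC−02:00.
07:15 local + 2h = 09:15 UTC.

09:15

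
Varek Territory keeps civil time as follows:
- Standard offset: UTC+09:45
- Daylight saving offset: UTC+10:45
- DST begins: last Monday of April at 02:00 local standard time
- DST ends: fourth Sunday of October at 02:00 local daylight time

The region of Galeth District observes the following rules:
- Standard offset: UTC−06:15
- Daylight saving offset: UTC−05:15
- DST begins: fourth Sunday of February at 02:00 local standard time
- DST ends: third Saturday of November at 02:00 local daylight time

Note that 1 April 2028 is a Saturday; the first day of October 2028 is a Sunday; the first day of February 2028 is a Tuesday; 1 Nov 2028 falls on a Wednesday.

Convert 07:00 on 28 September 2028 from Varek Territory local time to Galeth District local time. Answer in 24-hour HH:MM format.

1 April 2028 is a Saturday, so Mondays fall on 3, 10, 17, 24; the last is April 24.
1 October 2028 is a Sunday, so the first Sunday is October 1 and the fourth is October 22.
28 September 2028 lies within the daylight-saving period (24 April – 22 October), so Varek Territory is on daylight time, UTC+10:45.
07:00 Varek Territory − 10h45m = 20:15 UTC (rolling into the previous day, 27 September 2028).
1 February 2028 is a Tuesday, so the first Sunday is February 6 and the fourth is February 27.
1 November 2028 is a Wednesday, so the first Saturday is November 4 and the third is November 18.
At the standard offset (UTC−06:15), 20:15 UTC − 6h15m = 14:00 Galeth District standard time.
The standard-time date in Galeth District, 27 September 2028, lies within the daylight-saving period (27 February – 18 November), so Galeth District is on daylight time, UTC−05:15.
20:15 UTC − 5h15m = 15:00 Galeth District.

15:00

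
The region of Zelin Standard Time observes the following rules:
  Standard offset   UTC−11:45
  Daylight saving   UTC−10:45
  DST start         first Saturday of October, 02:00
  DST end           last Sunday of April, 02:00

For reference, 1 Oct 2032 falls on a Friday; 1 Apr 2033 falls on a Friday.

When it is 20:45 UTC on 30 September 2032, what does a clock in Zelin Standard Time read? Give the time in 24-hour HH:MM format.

1 October 2032 is a Friday, so the first Saturday is October 2.
1 April 2033 is a Friday, so Sundays fall on 3, 10, 17, 24; the last is April 24.
At the standard offset (UTC−11:45), 20:45 UTC − 11h45m = 09:00 Zelin Standard Time standard time.
The standard-time date in Zelin Standard Time, 30 September 2032, does not fall between 2 October 2032 and 24 April 2033, so daylight saving is not in effect and Zelin Standard Time is at UTC−11:45.
20:45 UTC − 11h45m = 09:00 local.

09:00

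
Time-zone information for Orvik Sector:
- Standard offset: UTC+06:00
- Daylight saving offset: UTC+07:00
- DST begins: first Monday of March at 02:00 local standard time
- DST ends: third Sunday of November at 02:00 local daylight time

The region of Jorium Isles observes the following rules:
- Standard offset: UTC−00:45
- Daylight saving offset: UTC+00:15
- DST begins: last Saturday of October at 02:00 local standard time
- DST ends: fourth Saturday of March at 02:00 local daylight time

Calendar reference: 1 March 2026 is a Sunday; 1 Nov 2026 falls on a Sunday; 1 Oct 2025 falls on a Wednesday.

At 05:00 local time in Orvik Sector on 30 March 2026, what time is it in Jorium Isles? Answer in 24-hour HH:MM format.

21:15

1 March 2026 is a Sunday, so the first Monday is March 2.
1 November 2026 is a Sunday, so the first Sunday is November 1 and the third is November 15.
Daylight saving runs 2 March – 15 November; 30 March 2026 is inside that window, so Orvik Sector is at UTC+07:00.
05:00 Orvik Sector − 7h = 22:00 UTC (rolling into the previous day, 29 March 2026).
1 October 2025 is a Wednesday, so Saturdays fall on 4, 11, 18, 25; the last is October 25.
1 March 2026 is a Sunday, so the first Saturday is March 7 and the fourth is March 28.
At the standard offset (UTC−00:45), 22:00 UTC − 0h45m = 21:15 Jorium Isles standard time.
The standard-time date in Jorium Isles, 29 March 2026, is outside the daylight-saving period (25 October 2025 – 28 March 2026), so Jorium Isles is on standard time, UTC−00:45.
22:00 UTC − 0h45m = 21:15 Jorium Isles.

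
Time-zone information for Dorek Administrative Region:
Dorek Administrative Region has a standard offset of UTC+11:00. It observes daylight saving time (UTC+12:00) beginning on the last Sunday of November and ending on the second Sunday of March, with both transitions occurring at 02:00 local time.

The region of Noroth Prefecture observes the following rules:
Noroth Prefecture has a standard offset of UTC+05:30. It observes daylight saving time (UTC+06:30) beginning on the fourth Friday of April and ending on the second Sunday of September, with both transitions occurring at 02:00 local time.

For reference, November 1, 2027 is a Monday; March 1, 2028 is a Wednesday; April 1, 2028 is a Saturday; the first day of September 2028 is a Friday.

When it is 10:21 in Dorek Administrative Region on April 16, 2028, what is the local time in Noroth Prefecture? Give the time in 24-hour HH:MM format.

1 November 2027 is a Monday, so Sundays fall on 7, 14, 21, 28; the last is November 28.
1 March 2028 is a Wednesday, so the first Sunday is March 5 and the second is March 12.
April 16, 2028 does not fall between 28 November 2027 and 12 March 2028, so daylight saving is not in effect and Dorek Administrative Region is at UTC+11:00.
10:21 Dorek Administrative Region − 11h = 23:21 UTC (rolling into the previous day, 15 April 2028).
1 April 2028 is a Saturday, so the first Friday is April 7 and the fourth is April 28.
1 September 2028 is a Friday, so the first Sunday is September 3 and the second is September 10.
At the standard offset (UTC+05:30), 23:21 UTC + 5h30m = 04:51 Noroth Prefecture standard time (rolling into the next day, 16 April 2028).
Daylight saving runs 28 April – 10 September; the standard-time date in Noroth Prefecture, April 16, 2028, is outside that window, so Noroth Prefecture is on standard time at UTC+05:30.
23:21 UTC + 5h30m = 04:51 Noroth Prefecture (rolling into the next day, 16 April 2028).

04:51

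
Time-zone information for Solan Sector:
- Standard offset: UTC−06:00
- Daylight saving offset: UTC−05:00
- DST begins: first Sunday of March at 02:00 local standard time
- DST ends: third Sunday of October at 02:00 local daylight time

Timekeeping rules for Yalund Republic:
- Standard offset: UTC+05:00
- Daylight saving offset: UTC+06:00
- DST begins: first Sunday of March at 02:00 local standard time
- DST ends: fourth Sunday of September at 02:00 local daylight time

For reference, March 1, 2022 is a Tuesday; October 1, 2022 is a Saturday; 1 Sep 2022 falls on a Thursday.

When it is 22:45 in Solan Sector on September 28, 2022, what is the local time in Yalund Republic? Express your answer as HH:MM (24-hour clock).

08:45

1 March 2022 is a Tuesday, so the first Sunday is March 6.
1 October 2022 is a Saturday, so the first Sunday is October 2 and the third is October 16.
Daylight saving runs 6 March – 16 October; September 28, 2022 is inside that window, so Solan Sector is at UTC−05:00.
22:45 Solan Sector + 5h = 03:45 UTC (rolling into the next day, 29 September 2022).
1 March 2022 is a Tuesday, so the first Sunday is March 6.
1 September 2022 is a Thursday, so the first Sunday is September 4 and the fourth is September 25.
At the standard offset (UTC+05:00), 03:45 UTC + 5h = 08:45 Yalund Republic standard time.
The standard-time date in Yalund Republic, September 29, 2022, does not fall between 6 March and 25 September, so daylight saving is not in effect and Yalund Republic is at UTC+05:00.
03:45 UTC + 5h = 08:45 Yalund Republic.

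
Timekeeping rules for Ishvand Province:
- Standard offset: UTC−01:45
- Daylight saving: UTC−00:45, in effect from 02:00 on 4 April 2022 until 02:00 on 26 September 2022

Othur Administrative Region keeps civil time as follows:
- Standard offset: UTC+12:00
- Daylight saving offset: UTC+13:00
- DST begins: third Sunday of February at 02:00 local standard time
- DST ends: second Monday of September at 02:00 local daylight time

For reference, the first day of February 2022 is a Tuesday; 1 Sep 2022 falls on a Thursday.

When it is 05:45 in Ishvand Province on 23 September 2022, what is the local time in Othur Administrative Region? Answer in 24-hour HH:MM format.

23 September 2022 falls between 4 April and 26 September, so daylight saving is in effect and Ishvand Province is at UTC−00:45.
05:45 Ishvand Province + 0h45m = 06:30 UTC.
1 February 2022 is a Tuesday, so the first Sunday is February 6 and the third is February 20.
1 September 2022 is a Thursday, so the first Monday is September 5 and the second is September 12.
At the standard offset (UTC+12:00), 06:30 UTC + 12h = 18:30 Othur Administrative Region standard time.
The standard-time date in Othur Administrative Region, 23 September 2022, is outside the daylight-saving period (20 February – 12 September), so Othur Administrative Region is on standard time, UTC+12:00.
06:30 UTC + 12h = 18:30 Othur Administrative Region.

18:30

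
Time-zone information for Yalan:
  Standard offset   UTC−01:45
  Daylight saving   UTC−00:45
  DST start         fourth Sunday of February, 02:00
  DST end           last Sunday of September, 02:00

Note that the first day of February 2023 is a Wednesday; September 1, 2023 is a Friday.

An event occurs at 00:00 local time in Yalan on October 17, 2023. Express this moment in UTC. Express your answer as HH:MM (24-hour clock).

1 February 2023 is a Wednesday, so the first Sunday is February 5 and the fourth is February 26.
1 September 2023 is a Friday, so Sundays fall on 3, 10, 17, 24; the last is September 24.
October 17, 2023 does not fall between 26 February and 24 September, so daylight saving is not in effect and Yalan is at UTC−01:45.
00:00 local + 1h45m = 01:45 UTC.

01:45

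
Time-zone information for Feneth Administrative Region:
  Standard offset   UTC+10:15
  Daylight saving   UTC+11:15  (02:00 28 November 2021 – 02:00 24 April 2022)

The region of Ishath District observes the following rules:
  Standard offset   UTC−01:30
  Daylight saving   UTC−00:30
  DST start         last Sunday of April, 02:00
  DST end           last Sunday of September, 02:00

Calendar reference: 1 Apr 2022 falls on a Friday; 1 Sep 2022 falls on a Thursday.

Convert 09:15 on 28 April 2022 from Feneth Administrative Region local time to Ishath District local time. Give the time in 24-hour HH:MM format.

Daylight saving runs 28 November 2021 – 24 April 2022; 28 April 2022 is outside that window, so Feneth Administrative Region is on standard time at UTC+10:15.
09:15 Feneth Administrative Region − 10h15m = 23:00 UTC (rolling into the previous day, 27 April 2022).
1 April 2022 is a Friday, so Sundays fall on 3, 10, 17, 24; the last is April 24.
1 September 2022 is a Thursday, so Sundays fall on 4, 11, 18, 25; the last is September 25.
At the standard offset (UTC−01:30), 23:00 UTC − 1h30m = 21:30 Ishath District standard time.
The standard-time date in Ishath District, 27 April 2022, lies within the daylight-saving period (24 April – 25 September), so Ishath District is on daylight time, UTC−00:30.
23:00 UTC − 0h30m = 22:30 Ishath District.

22:30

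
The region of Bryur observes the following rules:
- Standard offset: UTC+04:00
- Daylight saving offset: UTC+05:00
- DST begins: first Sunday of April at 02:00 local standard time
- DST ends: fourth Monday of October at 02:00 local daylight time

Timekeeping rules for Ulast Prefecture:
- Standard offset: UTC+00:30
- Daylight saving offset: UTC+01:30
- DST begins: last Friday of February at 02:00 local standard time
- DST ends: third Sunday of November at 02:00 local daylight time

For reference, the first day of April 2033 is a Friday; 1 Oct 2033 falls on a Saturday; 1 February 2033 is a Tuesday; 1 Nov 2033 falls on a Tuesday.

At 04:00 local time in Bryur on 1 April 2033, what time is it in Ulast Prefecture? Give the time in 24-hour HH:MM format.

1 April 2033 is a Friday, so the first Sunday is April 3.
1 October 2033 is a Saturday, so the first Monday is October 3 and the fourth is October 24.
1 April 2033 is outside the daylight-saving period (3 April – 24 October), so Bryur is on standard time, UTC+04:00.
04:00 Bryur − 4h = 00:00 UTC.
1 February 2033 is a Tuesday, so Fridays fall on 4, 11, 18, 25; the last is February 25.
1 November 2033 is a Tuesday, so the first Sunday is November 6 and the third is November 20.
At the standard offset (UTC+00:30), 00:00 UTC + 0h30m = 00:30 Ulast Prefecture standard time.
Daylight saving runs 25 February – 20 November; the standard-time date in Ulast Prefecture, 1 April 2033, is inside that window, so Ulast Prefecture is at UTC+01:30.
00:00 UTC + 1h30m = 01:30 Ulast Prefecture.

01:30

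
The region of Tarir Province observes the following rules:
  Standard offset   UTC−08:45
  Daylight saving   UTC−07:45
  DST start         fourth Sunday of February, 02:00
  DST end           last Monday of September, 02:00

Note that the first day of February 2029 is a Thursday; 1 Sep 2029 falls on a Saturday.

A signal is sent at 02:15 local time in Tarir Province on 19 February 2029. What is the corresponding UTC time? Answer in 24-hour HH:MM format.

1 February 2029 is a Thursday, so the first Sunday is February 4 and the fourth is February 25.
1 September 2029 is a Saturday, so Mondays fall on 3, 10, 17, 24; the last is September 24.
Daylight saving runs 25 February – 24 September; 19 February 2029 is outside that window, so Tarir Province is on standard time at UTC−08:45.
02:15 local + 8h45m = 11:00 UTC.

11:00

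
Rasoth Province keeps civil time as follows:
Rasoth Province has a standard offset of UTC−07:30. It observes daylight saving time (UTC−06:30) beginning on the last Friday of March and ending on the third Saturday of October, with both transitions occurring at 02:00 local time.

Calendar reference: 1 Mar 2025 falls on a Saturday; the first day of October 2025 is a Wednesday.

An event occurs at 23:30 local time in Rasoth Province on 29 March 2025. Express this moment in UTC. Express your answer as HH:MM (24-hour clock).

06:00

1 March 2025 is a Saturday, so Fridays fall on 7, 14, 21, 28; the last is March 28.
1 October 2025 is a Wednesday, so the first Saturday is October 4 and the third is October 18.
29 March 2025 falls between 28 March and 18 October, so daylight saving is in effect and Rasoth Province is at UTC−06:30.
23:30 local + 6h30m = 06:00 UTC (rolling into the next day, 30 March 2025).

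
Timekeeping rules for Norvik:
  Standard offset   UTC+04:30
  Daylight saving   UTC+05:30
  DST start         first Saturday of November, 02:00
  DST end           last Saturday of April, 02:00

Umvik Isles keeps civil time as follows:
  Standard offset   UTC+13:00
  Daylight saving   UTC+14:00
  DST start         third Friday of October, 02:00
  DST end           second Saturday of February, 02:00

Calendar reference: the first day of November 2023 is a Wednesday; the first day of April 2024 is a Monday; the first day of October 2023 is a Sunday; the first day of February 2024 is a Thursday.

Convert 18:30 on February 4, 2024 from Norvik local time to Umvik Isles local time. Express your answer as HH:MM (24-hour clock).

03:00

1 November 2023 is a Wednesday, so the first Saturday is November 4.
1 April 2024 is a Monday, so Saturdays fall on 6, 13, 20, 27; the last is April 27.
February 4, 2024 falls between 4 November 2023 and 27 April 2024, so daylight saving is in effect and Norvik is at UTC+05:30.
18:30 Norvik − 5h30m = 13:00 UTC.
1 October 2023 is a Sunday, so the first Friday is October 6 and the third is October 20.
1 February 2024 is a Thursday, so the first Saturday is February 3 and the second is February 10.
At the standard offset (UTC+13:00), 13:00 UTC + 13h = 02:00 Umvik Isles standard time (rolling into the next day, 5 February 2024).
The standard-time date in Umvik Isles, February 5, 2024, falls between 20 October 2023 and 10 February 2024, so daylight saving is in effect and Umvik Isles is at UTC+14:00.
13:00 UTC + 14h = 03:00 Umvik Isles (rolling into the next day, 5 February 2024).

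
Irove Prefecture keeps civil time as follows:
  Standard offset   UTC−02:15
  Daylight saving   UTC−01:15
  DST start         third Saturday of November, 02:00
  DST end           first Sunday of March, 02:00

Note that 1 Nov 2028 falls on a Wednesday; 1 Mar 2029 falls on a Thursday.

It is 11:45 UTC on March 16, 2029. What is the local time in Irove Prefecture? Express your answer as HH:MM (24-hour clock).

1 November 2028 is a Wednesday, so the first Saturday is November 4 and the third is November 18.
1 March 2029 is a Thursday, so the first Sunday is March 4.
At the standard offset (UTC−02:15), 11:45 UTC − 2h15m = 09:30 Irove Prefecture standard time.
The standard-time date in Irove Prefecture, March 16, 2029, is outside the daylight-saving period (18 November 2028 – 4 March 2029), so Irove Prefecture is on standard time, UTC−02:15.
11:45 UTC − 2h15m = 09:30 local.

09:30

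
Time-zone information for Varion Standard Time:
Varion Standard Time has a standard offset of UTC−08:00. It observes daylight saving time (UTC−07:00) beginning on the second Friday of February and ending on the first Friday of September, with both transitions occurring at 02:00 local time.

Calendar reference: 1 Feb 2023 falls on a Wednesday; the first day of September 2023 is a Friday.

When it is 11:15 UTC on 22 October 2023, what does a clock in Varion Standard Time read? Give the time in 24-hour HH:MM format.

1 February 2023 is a Wednesday, so the first Friday is February 3 and the second is February 10.
1 September 2023 is a Friday, so the first Friday is September 1.
At the standard offset (UTC−08:00), 11:15 UTC − 8h = 03:15 Varion Standard Time standard time.
Daylight saving runs 10 February – 1 September; the standard-time date in Varion Standard Time, 22 October 2023, is outside that window, so Varion Standard Time is on standard time at UTC−08:00.
11:15 UTC − 8h = 03:15 local.

03:15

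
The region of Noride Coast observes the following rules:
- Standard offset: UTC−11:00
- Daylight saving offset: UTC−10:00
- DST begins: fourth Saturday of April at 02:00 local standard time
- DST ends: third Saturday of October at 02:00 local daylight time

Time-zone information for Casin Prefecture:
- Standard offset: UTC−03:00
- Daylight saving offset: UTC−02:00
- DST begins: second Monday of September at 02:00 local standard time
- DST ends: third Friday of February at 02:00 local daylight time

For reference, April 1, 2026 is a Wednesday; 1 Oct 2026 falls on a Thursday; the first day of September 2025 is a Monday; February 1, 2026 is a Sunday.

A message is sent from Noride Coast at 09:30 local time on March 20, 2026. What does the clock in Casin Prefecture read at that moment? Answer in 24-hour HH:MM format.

1 April 2026 is a Wednesday, so the first Saturday is April 4 and the fourth is April 25.
1 October 2026 is a Thursday, so the first Saturday is October 3 and the third is October 17.
March 20, 2026 is outside the daylight-saving period (25 April – 17 October), so Noride Coast is on standard time, UTC−11:00.
09:30 Noride Coast + 11h = 20:30 UTC.
1 September 2025 is a Monday, so the first Monday is September 1 and the second is September 8.
1 February 2026 is a Sunday, so the first Friday is February 6 and the third is February 20.
At the standard offset (UTC−03:00), 20:30 UTC − 3h = 17:30 Casin Prefecture standard time.
Daylight saving runs 8 September 2025 – 20 February 2026; the standard-time date in Casin Prefecture, March 20, 2026, is outside that window, so Casin Prefecture is on standard time at UTC−03:00.
20:30 UTC − 3h = 17:30 Casin Prefecture.

17:30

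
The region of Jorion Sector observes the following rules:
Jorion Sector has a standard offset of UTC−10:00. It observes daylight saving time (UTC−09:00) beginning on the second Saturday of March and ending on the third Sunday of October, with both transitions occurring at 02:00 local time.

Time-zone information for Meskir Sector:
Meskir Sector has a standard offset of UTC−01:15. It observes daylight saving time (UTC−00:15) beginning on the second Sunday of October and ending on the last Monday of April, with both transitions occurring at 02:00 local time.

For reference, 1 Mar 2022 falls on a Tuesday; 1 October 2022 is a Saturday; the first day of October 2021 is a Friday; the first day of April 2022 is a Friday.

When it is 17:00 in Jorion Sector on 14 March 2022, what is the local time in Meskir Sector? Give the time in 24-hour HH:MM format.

1 March 2022 is a Tuesday, so the first Saturday is March 5 and the second is March 12.
1 October 2022 is a Saturday, so the first Sunday is October 2 and the third is October 16.
Daylight saving runs 12 March – 16 October; 14 March 2022 is inside that window, so Jorion Sector is at UTC−09:00.
17:00 Jorion Sector + 9h = 02:00 UTC (rolling into the next day, 15 March 2022).
1 October 2021 is a Friday, so the first Sunday is October 3 and the second is October 10.
1 April 2022 is a Friday, so Mondays fall on 4, 11, 18, 25; the last is April 25.
At the standard offset (UTC−01:15), 02:00 UTC − 1h15m = 00:45 Meskir Sector standard time.
Daylight saving runs 10 October 2021 – 25 April 2022; the standard-time date in Meskir Sector, 15 March 2022, is inside that window, so Meskir Sector is at UTC−00:15.
02:00 UTC − 0h15m = 01:45 Meskir Sector.

01:45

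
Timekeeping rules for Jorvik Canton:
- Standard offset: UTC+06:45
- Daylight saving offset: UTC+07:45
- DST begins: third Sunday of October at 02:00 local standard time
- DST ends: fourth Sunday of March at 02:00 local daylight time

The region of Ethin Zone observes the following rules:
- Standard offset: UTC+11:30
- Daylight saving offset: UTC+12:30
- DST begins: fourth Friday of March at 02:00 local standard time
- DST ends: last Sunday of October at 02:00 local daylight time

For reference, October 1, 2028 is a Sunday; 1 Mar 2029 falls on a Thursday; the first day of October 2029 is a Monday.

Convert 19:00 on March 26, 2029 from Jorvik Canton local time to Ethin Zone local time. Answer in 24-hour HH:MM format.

1 October 2028 is a Sunday, so the first Sunday is October 1 and the third is October 15.
1 March 2029 is a Thursday, so the first Sunday is March 4 and the fourth is March 25.
March 26, 2029 is outside the daylight-saving period (15 October 2028 – 25 March 2029), so Jorvik Canton is on standard time, UTC+06:45.
19:00 Jorvik Canton − 6h45m = 12:15 UTC.
1 March 2029 is a Thursday, so the first Friday is March 2 and the fourth is March 23.
1 October 2029 is a Monday, so Sundays fall on 7, 14, 21, 28; the last is October 28.
At the standard offset (UTC+11:30), 12:15 UTC + 11h30m = 23:45 Ethin Zone standard time.
The standard-time date in Ethin Zone, March 26, 2029, lies within the daylight-saving period (23 March – 28 October), so Ethin Zone is on daylight time, UTC+12:30.
12:15 UTC + 12h30m = 00:45 Ethin Zone (rolling into the next day, 27 March 2029).

00:45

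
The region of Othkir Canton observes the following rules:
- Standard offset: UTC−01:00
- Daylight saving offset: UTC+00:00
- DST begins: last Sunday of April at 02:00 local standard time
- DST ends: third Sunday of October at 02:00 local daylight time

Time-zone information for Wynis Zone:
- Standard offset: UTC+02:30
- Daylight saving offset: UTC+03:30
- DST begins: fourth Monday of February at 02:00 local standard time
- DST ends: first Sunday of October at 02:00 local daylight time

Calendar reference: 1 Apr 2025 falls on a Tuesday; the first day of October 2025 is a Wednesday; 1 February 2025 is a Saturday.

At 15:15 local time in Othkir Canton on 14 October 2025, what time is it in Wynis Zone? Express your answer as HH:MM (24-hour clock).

1 April 2025 is a Tuesday, so Sundays fall on 6, 13, 20, 27; the last is April 27.
1 October 2025 is a Wednesday, so the first Sunday is October 5 and the third is October 19.
14 October 2025 falls between 27 April and 19 October, so daylight saving is in effect and Othkir Canton is at UTC+00:00.
15:15 Othkir Canton − 0h = 15:15 UTC.
1 February 2025 is a Saturday, so the first Monday is February 3 and the fourth is February 24.
1 October 2025 is a Wednesday, so the first Sunday is October 5.
At the standard offset (UTC+02:30), 15:15 UTC + 2h30m = 17:45 Wynis Zone standard time.
The standard-time date in Wynis Zone, 14 October 2025, is outside the daylight-saving period (24 February – 5 October), so Wynis Zone is on standard time, UTC+02:30.
15:15 UTC + 2h30m = 17:45 Wynis Zone.

17:45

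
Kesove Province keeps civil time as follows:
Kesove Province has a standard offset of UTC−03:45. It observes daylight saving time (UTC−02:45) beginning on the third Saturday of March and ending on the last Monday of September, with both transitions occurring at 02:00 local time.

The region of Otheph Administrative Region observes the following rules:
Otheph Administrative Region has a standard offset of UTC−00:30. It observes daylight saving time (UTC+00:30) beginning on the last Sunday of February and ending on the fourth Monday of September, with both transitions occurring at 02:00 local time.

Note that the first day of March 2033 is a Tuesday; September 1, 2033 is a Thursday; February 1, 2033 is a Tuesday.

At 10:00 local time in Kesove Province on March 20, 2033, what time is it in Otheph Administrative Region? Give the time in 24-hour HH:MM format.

1 March 2033 is a Tuesday, so the first Saturday is March 5 and the third is March 19.
1 September 2033 is a Thursday, so Mondays fall on 5, 12, 19, 26; the last is September 26.
Daylight saving runs 19 March – 26 September; March 20, 2033 is inside that window, so Kesove Province is at UTC−02:45.
10:00 Kesove Province + 2h45m = 12:45 UTC.
1 February 2033 is a Tuesday, so Sundays fall on 6, 13, 20, 27; the last is February 27.
1 September 2033 is a Thursday, so the first Monday is September 5 and the fourth is September 26.
At the standard offset (UTC−00:30), 12:45 UTC − 0h30m = 12:15 Otheph Administrative Region standard time.
The standard-time date in Otheph Administrative Region, March 20, 2033, falls between 27 February and 26 September, so daylight saving is in effect and Otheph Administrative Region is at UTC+00:30.
12:45 UTC + 0h30m = 13:15 Otheph Administrative Region.

13:15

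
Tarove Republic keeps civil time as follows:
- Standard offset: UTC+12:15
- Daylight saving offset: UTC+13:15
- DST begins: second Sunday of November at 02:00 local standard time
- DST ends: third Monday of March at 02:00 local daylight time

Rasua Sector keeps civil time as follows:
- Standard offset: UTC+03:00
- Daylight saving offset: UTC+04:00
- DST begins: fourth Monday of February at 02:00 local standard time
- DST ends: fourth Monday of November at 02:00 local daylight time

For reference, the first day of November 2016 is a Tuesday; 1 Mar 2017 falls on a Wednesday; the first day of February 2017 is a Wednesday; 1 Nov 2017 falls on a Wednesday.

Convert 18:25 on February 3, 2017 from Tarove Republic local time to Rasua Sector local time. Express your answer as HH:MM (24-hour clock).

1 November 2016 is a Tuesday, so the first Sunday is November 6 and the second is November 13.
1 March 2017 is a Wednesday, so the first Monday is March 6 and the third is March 20.
Daylight saving runs 13 November 2016 – 20 March 2017; February 3, 2017 is inside that window, so Tarove Republic is at UTC+13:15.
18:25 Tarove Republic − 13h15m = 05:10 UTC.
1 February 2017 is a Wednesday, so the first Monday is February 6 and the fourth is February 27.
1 November 2017 is a Wednesday, so the first Monday is November 6 and the fourth is November 27.
At the standard offset (UTC+03:00), 05:10 UTC + 3h = 08:10 Rasua Sector standard time.
Daylight saving runs 27 February – 27 November; the standard-time date in Rasua Sector, February 3, 2017, is outside that window, so Rasua Sector is on standard time at UTC+03:00.
05:10 UTC + 3h = 08:10 Rasua Sector.

08:10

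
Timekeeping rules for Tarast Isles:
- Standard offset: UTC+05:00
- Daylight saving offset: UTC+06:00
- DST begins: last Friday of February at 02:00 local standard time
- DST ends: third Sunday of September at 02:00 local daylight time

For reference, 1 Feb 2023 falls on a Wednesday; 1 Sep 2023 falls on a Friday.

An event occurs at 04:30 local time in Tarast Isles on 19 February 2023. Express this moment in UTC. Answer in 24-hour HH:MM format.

23:30

1 February 2023 is a Wednesday, so Fridays fall on 3, 10, 17, 24; the last is February 24.
1 September 2023 is a Friday, so the first Sunday is September 3 and the third is September 17.
Daylight saving runs 24 February – 17 September; 19 February 2023 is outside that window, so Tarast Isles is on standard time at UTC+05:00.
04:30 local − 5h = 23:30 UTC (rolling into the previous day, 18 February 2023).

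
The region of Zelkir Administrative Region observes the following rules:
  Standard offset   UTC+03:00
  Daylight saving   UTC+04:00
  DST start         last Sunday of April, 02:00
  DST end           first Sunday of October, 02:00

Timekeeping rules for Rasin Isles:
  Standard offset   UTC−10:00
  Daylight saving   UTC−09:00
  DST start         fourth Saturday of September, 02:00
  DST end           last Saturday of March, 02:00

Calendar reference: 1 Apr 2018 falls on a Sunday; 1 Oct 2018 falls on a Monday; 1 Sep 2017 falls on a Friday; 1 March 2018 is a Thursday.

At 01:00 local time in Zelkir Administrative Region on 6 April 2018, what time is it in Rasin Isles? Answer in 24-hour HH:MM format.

1 April 2018 is a Sunday, so Sundays fall on 1, 8, 15, 22, 29; the last is April 29.
1 October 2018 is a Monday, so the first Sunday is October 7.
Daylight saving runs 29 April – 7 October; 6 April 2018 is outside that window, so Zelkir Administrative Region is on standard time at UTC+03:00.
01:00 Zelkir Administrative Region − 3h = 22:00 UTC (rolling into the previous day, 5 April 2018).
1 September 2017 is a Friday, so the first Saturday is September 2 and the fourth is September 23.
1 March 2018 is a Thursday, so Saturdays fall on 3, 10, 17, 24, 31; the last is March 31.
At the standard offset (UTC−10:00), 22:00 UTC − 10h = 12:00 Rasin Isles standard time.
The standard-time date in Rasin Isles, 5 April 2018, is outside the daylight-saving period (23 September 2017 – 31 March 2018), so Rasin Isles is on standard time, UTC−10:00.
22:00 UTC − 10h = 12:00 Rasin Isles.

12:00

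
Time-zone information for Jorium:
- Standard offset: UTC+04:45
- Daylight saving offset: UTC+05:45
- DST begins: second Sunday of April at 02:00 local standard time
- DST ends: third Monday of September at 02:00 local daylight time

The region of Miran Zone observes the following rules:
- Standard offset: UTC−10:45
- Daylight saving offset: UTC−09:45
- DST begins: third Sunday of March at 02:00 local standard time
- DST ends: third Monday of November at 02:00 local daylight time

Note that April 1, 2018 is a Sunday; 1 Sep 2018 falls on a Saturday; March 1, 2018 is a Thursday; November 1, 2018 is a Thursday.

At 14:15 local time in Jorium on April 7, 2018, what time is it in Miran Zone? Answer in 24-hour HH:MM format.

1 April 2018 is a Sunday, so the first Sunday is April 1 and the second is April 8.
1 September 2018 is a Saturday, so the first Monday is September 3 and the third is September 17.
April 7, 2018 is outside the daylight-saving period (8 April – 17 September), so Jorium is on standard time, UTC+04:45.
14:15 Jorium − 4h45m = 09:30 UTC.
1 March 2018 is a Thursday, so the first Sunday is March 4 and the third is March 18.
1 November 2018 is a Thursday, so the first Monday is November 5 and the third is November 19.
At the standard offset (UTC−10:45), 09:30 UTC − 10h45m = 22:45 Miran Zone standard time (rolling into the previous day, 6 April 2018).
The standard-time date in Miran Zone, April 6, 2018, lies within the daylight-saving period (18 March – 19 November), so Miran Zone is on daylight time, UTC−09:45.
09:30 UTC − 9h45m = 23:45 Miran Zone (rolling into the previous day, 6 April 2018).

23:45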